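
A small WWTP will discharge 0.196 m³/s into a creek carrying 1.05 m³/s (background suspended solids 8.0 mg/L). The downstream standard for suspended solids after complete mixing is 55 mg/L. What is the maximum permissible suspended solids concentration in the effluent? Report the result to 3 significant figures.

307 mg/L

At the limit, (Qr·Cr + Qe·Cₑ)/(Qr + Qe) = 55:
Cₑ = (1.246·55 − 1.050·8.000) / 0.1960 = 306.8 mg/L.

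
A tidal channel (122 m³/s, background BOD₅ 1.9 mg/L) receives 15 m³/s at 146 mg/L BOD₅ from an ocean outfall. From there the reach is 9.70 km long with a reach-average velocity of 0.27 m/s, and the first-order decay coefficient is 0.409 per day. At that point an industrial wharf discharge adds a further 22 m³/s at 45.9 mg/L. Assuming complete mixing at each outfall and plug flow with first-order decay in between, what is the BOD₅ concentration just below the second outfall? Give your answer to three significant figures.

19.2 mg/L

Mass balance: C = (122.0·1.900 + 15.00·146.0) / 137.0 = 2422/137.0 = 17.68 mg/L; combined flow 137.0 m³/s.
Travel time t = 9.70·1000 / 0.27 = 35930 s = 9.979 h.
First-order decay: C = 17.68·exp(−k·t) = 17.68·0.8436 = 14.91 mg/L.
Second outfall: C = (137.0·14.91 + 22.00·45.90)/159.0 = 19.20 mg/L.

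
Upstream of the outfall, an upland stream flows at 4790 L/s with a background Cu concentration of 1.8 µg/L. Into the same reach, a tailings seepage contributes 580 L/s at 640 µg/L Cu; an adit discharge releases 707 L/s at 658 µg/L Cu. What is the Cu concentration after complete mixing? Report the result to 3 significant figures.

Mass balance: C = (4790·1.800 + 580.0·640.0 + 707.0·658.0) / 6077 = 845000/6077 = 139.1 µg/L.

139 µg/L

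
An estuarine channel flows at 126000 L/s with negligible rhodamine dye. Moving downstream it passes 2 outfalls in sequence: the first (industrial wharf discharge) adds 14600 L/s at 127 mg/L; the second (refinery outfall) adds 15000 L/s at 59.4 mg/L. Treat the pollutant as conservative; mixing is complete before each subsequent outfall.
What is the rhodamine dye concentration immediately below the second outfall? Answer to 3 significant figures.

After outfall 1: Q = 126000 + 14600 = 140600 L/s; C = (126000·0 + 14600·127.0)/140600 = 13.19 mg/L.
After outfall 2: Q = 140600 + 15000 = 155600 L/s; C = (140600·13.19 + 15000·59.40)/155600 = 17.64 mg/L.

17.6 mg/L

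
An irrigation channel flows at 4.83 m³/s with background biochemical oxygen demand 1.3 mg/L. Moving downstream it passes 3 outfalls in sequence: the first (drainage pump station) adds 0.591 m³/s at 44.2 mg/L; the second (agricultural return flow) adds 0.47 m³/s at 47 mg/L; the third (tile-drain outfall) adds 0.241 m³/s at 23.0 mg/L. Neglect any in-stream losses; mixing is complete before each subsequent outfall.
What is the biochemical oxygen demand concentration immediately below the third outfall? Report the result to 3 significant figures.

After outfall 1: Q = 4.830 + 0.5910 = 5.421 m³/s; C = (4.830·1.300 + 0.5910·44.20)/5.421 = 5.977 mg/L.
After outfall 2: Q = 5.421 + 0.4700 = 5.891 m³/s; C = (5.421·5.977 + 0.4700·47.00)/5.891 = 9.250 mg/L.
After outfall 3: Q = 5.891 + 0.2410 = 6.132 m³/s; C = (5.891·9.250 + 0.2410·23.00)/6.132 = 9.790 mg/L.

9.79 mg/L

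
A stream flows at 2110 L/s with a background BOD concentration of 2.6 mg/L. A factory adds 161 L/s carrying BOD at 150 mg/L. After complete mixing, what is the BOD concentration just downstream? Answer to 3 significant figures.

Conservation of mass: C = (2110·2.600 + 161.0·150.0) / 2271 = 29640/2271 = 13.05 mg/L.

13.0 mg/L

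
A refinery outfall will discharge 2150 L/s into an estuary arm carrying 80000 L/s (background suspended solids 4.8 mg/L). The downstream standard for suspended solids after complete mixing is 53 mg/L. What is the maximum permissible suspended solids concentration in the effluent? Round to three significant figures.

At the limit, (Qr·Cr + Qe·Cₑ)/(Qr + Qe) = 53:
Cₑ = (82150·53 − 80000·4.800) / 2150 = 1846 mg/L.

1850 mg/L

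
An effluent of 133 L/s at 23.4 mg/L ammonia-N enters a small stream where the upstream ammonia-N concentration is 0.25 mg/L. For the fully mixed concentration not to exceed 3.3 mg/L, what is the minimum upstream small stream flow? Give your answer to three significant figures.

876 L/s

Set C_mix = 3.3: (Q·0.2500 + 133.0·23.40) / (Q + 133.0) = 3.3
→ Q = 133.0·(23.40 − 3.3)/(3.3 − 0.2500) = 876.5 L/s.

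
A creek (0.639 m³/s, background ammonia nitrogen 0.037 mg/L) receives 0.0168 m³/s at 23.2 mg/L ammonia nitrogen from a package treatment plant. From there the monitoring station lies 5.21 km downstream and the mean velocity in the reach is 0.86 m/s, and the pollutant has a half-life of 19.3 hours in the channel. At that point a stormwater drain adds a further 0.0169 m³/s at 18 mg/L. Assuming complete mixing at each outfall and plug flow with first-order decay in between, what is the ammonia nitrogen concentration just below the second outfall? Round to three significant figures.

1.03 mg/L

Conservation of mass: C = (0.6390·0.03700 + 0.01680·23.20) / 0.6558 = 0.4134/0.6558 = 0.6304 mg/L; combined flow 0.6558 m³/s.
Travel time t = 5.21·1000 / 0.86 = 6058 s = 1.683 h.
Half-life 19.3 h → k = ln 2 / 19.3 = 0.03591 h⁻¹ = 0.8619 d⁻¹.
First-order decay: C = 0.6304·exp(−k·t) = 0.6304·0.9414 = 0.5934 mg/L.
At the second outfall, C = (0.6558·0.5934 + 0.01690·18.00) / (0.6558 + 0.01690) = 1.031 mg/L.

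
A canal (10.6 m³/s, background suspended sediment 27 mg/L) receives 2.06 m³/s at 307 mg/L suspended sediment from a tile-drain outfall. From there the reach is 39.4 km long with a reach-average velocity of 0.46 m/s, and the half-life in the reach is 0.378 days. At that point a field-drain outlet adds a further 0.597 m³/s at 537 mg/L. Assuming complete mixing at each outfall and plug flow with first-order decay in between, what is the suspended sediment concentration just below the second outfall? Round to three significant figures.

Conservation of mass: C = (10.60·27.00 + 2.060·307.0) / 12.66 = 918.6/12.66 = 72.56 mg/L; combined flow 12.66 m³/s.
Travel time t = 39.4·1000 / 0.46 = 85650 s = 23.79 h.
Half-life 0.378 d → k = ln 2 / 0.378 = 1.834 d⁻¹.
First-order decay: C = 72.56·exp(−k·t) = 72.56·0.1624 = 11.78 mg/L.
Second outfall: C = (12.66·11.78 + 0.5970·537.0)/13.26 = 35.43 mg/L.

35.4 mg/L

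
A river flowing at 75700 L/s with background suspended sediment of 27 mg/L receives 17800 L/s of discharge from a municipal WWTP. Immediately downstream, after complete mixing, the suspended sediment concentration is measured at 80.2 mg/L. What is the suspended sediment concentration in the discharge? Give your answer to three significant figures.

306 mg/L

Mass balance: 75700·27.00 + 17800·Cₑ = 93500·80.20
→ Cₑ = (93500·80.20 − 75700·27.00) / 17800 = 306.4 mg/L.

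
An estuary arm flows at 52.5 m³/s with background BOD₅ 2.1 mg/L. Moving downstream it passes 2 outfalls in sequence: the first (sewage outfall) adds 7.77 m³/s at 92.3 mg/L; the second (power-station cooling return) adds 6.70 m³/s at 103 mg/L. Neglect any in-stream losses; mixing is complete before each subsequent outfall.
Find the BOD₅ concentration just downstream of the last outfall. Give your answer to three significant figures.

22.7 mg/L

After outfall 1: Q = 52.50 + 7.770 = 60.27 m³/s; C = (52.50·2.100 + 7.770·92.30)/60.27 = 13.73 mg/L.
After outfall 2: Q = 60.27 + 6.700 = 66.97 m³/s; C = (60.27·13.73 + 6.700·103.0)/66.97 = 22.66 mg/L.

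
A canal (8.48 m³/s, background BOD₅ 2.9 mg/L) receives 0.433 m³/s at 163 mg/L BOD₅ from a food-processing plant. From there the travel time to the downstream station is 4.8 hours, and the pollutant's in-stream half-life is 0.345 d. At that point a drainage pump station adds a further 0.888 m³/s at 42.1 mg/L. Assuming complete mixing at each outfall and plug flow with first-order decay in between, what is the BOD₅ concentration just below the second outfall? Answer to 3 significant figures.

Flow-weighted average: C = (8.480·2.900 + 0.4330·163.0) / 8.913 = 95.17/8.913 = 10.68 mg/L; combined flow 8.913 m³/s.
Half-life 0.345 d → k = ln 2 / 0.345 = 2.009 d⁻¹.
After decay, C = 10.68 × e^(−kt) = 10.68 × 0.6691 = 7.144 mg/L.
Second outfall: C = (8.913·7.144 + 0.8880·42.10)/9.801 = 10.31 mg/L.

10.3 mg/L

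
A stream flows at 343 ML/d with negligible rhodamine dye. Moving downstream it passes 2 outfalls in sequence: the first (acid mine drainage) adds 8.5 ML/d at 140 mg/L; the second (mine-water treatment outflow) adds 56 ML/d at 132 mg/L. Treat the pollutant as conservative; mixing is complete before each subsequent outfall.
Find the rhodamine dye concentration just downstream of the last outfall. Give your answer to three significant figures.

Below outfall 1: Q → 351.5 ML/d, C = (343.0·0 + 8.500·140.0)/351.5 = 3.385 mg/L.
Below outfall 2: Q → 407.5 ML/d, C = (351.5·3.385 + 56.00·132.0)/407.5 = 21.06 mg/L.

21.1 mg/L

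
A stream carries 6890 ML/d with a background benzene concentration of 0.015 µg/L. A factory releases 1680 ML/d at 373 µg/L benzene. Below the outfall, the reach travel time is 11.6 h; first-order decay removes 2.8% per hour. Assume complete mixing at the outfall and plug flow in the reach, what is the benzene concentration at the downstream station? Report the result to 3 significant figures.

Flow-weighted average: C = (6890·0.01500 + 1680·373.0) / 8570 = 626700/8570 = 73.13 µg/L.
2.8%/h lost → k = −ln(1 − 0.028) = 0.02840 h⁻¹.
After decay, C = 73.13 × e^(−kt) = 73.13 × 0.7193 = 52.61 µg/L.

52.6 µg/L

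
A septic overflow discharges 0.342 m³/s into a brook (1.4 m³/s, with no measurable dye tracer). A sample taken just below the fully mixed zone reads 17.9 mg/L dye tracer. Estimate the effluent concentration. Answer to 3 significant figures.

91.2 mg/L

Mass balance: 1.400·0 + 0.3420·Cₑ = 1.742·17.90
→ Cₑ = (1.742·17.90 − 1.400·0) / 0.3420 = 91.17 mg/L.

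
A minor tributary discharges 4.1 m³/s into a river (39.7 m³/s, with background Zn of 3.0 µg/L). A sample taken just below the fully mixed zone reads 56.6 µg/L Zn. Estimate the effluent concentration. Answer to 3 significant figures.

Mass balance: 39.70·3.000 + 4.100·Cₑ = 43.80·56.60
→ Cₑ = (43.80·56.60 − 39.70·3.000) / 4.100 = 575.6 µg/L.

576 µg/L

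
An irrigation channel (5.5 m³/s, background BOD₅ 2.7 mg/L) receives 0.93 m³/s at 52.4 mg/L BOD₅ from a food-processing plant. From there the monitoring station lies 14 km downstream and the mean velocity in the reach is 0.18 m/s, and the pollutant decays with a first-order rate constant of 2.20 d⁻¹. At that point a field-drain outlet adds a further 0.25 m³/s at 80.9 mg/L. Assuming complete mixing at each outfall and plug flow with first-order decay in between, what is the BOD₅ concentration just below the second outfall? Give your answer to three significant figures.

Mass balance: C = (5.500·2.700 + 0.9300·52.40) / 6.430 = 63.58/6.430 = 9.888 mg/L; combined flow 6.430 m³/s.
Travel time t = 14·1000 / 0.18 = 77780 s = 21.60 h.
Applying C = C₀e^(−kt): 9.888 × 0.1380 = 1.365 mg/L.
At the second outfall, C = (6.430·1.365 + 0.2500·80.90) / (6.430 + 0.2500) = 4.341 mg/L.

4.34 mg/L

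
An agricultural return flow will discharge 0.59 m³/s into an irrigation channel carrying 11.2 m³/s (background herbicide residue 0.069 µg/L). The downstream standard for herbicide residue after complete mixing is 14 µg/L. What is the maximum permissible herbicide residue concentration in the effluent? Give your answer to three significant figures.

278 µg/L

At the limit, (Qr·Cr + Qe·Cₑ)/(Qr + Qe) = 14:
Cₑ = (11.79·14 − 11.20·0.06900) / 0.5900 = 278.5 µg/L.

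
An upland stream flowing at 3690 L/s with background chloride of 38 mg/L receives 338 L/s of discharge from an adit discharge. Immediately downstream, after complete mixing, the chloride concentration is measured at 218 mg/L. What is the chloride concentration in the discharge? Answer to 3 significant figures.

Mass balance: 3690·38.00 + 338.0·Cₑ = 4028·218.0
→ Cₑ = (4028·218.0 − 3690·38.00) / 338.0 = 2183 mg/L.

2180 mg/L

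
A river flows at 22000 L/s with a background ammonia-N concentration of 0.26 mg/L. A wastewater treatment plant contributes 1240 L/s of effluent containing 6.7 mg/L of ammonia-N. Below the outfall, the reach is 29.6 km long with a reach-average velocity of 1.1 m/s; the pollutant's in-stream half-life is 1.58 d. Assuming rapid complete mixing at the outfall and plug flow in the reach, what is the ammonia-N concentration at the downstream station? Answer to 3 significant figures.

After mixing, C = (22000·0.2600 + 1240·6.700) / 23240 = 14030/23240 = 0.6036 mg/L.
Travel time t = 29.6·1000 / 1.1 = 26910 s = 7.475 h.
Half-life 1.58 d → k = ln 2 / 1.58 = 0.4387 d⁻¹.
Decay over the reach: 0.6036·exp(−kt) = 0.6036·0.8723 = 0.5265 mg/L.

0.527 mg/L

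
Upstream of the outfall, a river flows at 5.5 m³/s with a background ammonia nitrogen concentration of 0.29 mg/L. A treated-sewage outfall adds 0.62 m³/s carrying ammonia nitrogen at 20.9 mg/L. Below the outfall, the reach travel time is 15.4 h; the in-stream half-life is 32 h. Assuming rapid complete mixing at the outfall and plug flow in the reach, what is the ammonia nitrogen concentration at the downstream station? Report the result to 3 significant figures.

Conservation of mass: C = (5.500·0.2900 + 0.6200·20.90) / 6.120 = 14.55/6.120 = 2.378 mg/L.
Half-life 32 h → k = ln 2 / 32 = 0.02166 h⁻¹ = 0.5199 d⁻¹.
First-order decay: C = 2.378·exp(−k·t) = 2.378·0.7164 = 1.703 mg/L.

1.70 mg/L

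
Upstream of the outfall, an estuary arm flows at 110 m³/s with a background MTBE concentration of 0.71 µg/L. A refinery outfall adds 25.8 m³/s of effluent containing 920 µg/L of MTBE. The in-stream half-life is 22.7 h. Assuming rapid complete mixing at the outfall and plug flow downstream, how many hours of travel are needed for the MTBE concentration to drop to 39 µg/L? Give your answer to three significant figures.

49.2 h

Conservation of mass: C = (110.0·0.7100 + 25.80·920.0) / 135.8 = 23810/135.8 = 175.4 µg/L.
Half-life 22.7 h → k = ln 2 / 22.7 = 0.03054 h⁻¹ = 0.7328 d⁻¹.
175.4·exp(−k·t) = 39 → t = ln(175.4/39)/k = 177200 s = 49.23 h.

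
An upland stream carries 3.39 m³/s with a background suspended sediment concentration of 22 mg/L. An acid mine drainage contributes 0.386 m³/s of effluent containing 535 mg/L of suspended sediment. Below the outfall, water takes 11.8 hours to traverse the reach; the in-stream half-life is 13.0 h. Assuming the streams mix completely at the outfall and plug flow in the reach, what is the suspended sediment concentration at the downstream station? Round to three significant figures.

Mixed concentration C = ΣQC/ΣQ = (3.390·22.00 + 0.3860·535.0) / 3.776 = 281.1/3.776 = 74.44 mg/L.
Half-life 13.0 h → k = ln 2 / 13.0 = 0.05332 h⁻¹ = 1.280 d⁻¹.
Decay over the reach: 74.44·exp(−kt) = 74.44·0.5330 = 39.68 mg/L.

39.7 mg/L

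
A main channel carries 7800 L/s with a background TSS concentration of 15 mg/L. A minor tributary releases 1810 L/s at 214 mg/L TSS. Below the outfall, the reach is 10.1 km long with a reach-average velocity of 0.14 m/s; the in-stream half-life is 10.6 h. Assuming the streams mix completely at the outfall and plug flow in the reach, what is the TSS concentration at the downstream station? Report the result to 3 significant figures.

Mass balance: C = (7800·15.00 + 1810·214.0) / 9610 = 504300/9610 = 52.48 mg/L.
Travel time t = 10.1·1000 / 0.14 = 72140 s = 20.04 h.
Half-life 10.6 h → k = ln 2 / 10.6 = 0.06539 h⁻¹ = 1.569 d⁻¹.
Applying C = C₀e^(−kt): 52.48 × 0.2697 = 14.15 mg/L.

14.2 mg/L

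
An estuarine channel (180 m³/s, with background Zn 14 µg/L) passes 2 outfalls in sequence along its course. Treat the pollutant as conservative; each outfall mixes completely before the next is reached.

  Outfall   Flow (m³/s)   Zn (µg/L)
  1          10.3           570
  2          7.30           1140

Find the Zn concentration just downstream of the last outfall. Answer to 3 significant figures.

Below outfall 1: Q → 190.3 m³/s, C = (180.0·14.00 + 10.30·570.0)/190.3 = 44.09 µg/L.
Below outfall 2: Q → 197.6 m³/s, C = (190.3·44.09 + 7.300·1140)/197.6 = 84.58 µg/L.

84.6 µg/L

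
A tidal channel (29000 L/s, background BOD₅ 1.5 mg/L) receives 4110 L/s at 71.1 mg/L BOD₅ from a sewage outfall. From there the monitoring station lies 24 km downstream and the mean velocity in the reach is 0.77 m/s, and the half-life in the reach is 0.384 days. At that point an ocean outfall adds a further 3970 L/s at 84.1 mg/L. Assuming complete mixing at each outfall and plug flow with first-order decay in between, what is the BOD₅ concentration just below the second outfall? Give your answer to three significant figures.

13.7 mg/L

After mixing, C = (29000·1.500 + 4110·71.10) / 33110 = 335700/33110 = 10.14 mg/L; combined flow 33110 L/s.
Travel time t = 24·1000 / 0.77 = 31170 s = 8.658 h.
Half-life 0.384 d → k = ln 2 / 0.384 = 1.805 d⁻¹.
Decay over the reach: 10.14·exp(−kt) = 10.14·0.5214 = 5.287 mg/L.
Second outfall: C = (33110·5.287 + 3970·84.10)/37080 = 13.73 mg/L.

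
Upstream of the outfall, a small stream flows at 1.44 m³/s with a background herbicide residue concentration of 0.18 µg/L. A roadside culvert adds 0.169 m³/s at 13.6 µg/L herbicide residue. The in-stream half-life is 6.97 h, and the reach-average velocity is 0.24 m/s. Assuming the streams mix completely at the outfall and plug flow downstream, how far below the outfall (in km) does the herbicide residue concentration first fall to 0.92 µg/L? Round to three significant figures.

4.75 km

Conservation of mass: C = (1.440·0.1800 + 0.1690·13.60) / 1.609 = 2.558/1.609 = 1.590 µg/L.
Half-life 6.97 h → k = ln 2 / 6.97 = 0.09945 h⁻¹ = 2.387 d⁻¹.
Set 1.590·exp(−k·t) = 0.92 → t = ln(1.590/0.92)/k = 19800 s = 5.499 h.
Distance = v·t = 0.24·19800 = 4751 m = 4.751 km.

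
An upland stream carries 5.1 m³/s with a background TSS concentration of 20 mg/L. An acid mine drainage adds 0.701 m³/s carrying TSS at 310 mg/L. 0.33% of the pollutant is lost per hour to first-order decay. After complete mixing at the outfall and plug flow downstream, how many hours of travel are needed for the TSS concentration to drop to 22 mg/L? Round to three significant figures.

Mixed concentration C = ΣQC/ΣQ = (5.100·20.00 + 0.7010·310.0) / 5.801 = 319.3/5.801 = 55.04 mg/L.
0.33%/h lost → k = −ln(1 − 0.0033) = 0.003305 h⁻¹.
55.04·exp(−k·t) = 22 → t = ln(55.04/22)/k = 998800 s = 277.4 h.

277 h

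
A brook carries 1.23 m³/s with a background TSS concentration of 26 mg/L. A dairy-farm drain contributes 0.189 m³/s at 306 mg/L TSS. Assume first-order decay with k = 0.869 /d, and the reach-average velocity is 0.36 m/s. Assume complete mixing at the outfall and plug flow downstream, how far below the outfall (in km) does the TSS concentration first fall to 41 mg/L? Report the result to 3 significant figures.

15.5 km

Mixed concentration C = ΣQC/ΣQ = (1.230·26.00 + 0.1890·306.0) / 1.419 = 89.81/1.419 = 63.29 mg/L.
Set 63.29·exp(−k·t) = 41 → t = ln(63.29/41)/k = 43170 s = 11.99 h.
Distance = v·t = 0.36·43170 = 15540 m = 15.54 km.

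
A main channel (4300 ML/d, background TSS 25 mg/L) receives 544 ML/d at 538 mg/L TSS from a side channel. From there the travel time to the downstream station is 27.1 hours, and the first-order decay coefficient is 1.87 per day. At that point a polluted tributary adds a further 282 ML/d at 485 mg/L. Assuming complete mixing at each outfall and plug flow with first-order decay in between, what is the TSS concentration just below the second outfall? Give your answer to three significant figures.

36.1 mg/L

Mixed concentration C = ΣQC/ΣQ = (4300·25.00 + 544.0·538.0) / 4844 = 400200/4844 = 82.61 mg/L; combined flow 4844 ML/d.
Applying C = C₀e^(−kt): 82.61 × 0.1211 = 10.00 mg/L.
At the second outfall, C = (4844·10.00 + 282.0·485.0) / (4844 + 282.0) = 36.13 mg/L.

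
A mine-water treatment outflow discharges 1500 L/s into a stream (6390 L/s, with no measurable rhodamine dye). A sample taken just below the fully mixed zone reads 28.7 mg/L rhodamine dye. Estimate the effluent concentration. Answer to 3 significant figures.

Mass balance: 6390·0 + 1500·Cₑ = 7890·28.70
→ Cₑ = (7890·28.70 − 6390·0) / 1500 = 151.0 mg/L.

151 mg/L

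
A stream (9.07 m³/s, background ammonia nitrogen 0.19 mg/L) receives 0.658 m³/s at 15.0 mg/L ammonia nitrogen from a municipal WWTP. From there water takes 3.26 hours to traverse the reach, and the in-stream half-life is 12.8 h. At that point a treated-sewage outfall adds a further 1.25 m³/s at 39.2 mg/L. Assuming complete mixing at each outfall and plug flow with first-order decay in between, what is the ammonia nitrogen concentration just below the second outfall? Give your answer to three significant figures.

Mixed concentration C = ΣQC/ΣQ = (9.070·0.1900 + 0.6580·15.00) / 9.728 = 11.59/9.728 = 1.192 mg/L; combined flow 9.728 m³/s.
Half-life 12.8 h → k = ln 2 / 12.8 = 0.05415 h⁻¹ = 1.300 d⁻¹.
Applying C = C₀e^(−kt): 1.192 × 0.8382 = 0.9989 mg/L.
At the second outfall, C = (9.728·0.9989 + 1.250·39.20) / (9.728 + 1.250) = 5.349 mg/L.

5.35 mg/L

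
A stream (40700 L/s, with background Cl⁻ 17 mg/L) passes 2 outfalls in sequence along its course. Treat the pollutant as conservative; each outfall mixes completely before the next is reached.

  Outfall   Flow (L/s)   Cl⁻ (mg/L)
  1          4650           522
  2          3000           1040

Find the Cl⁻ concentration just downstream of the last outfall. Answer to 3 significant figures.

Outfall 1: combined Q = 45350 L/s; C = (40700·17.00 + 4650·522.0)/45350 = 68.78 mg/L.
Outfall 2: combined Q = 48350 L/s; C = (45350·68.78 + 3000·1040)/48350 = 129.0 mg/L.

129 mg/L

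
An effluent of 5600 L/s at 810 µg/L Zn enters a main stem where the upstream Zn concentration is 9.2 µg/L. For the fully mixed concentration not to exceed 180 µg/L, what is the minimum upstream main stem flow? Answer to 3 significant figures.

Set C_mix = 180: (Q·9.200 + 5600·810.0) / (Q + 5600) = 180
→ Q = 5600·(810.0 − 180)/(180 − 9.200) = 20660 L/s.

20700 L/s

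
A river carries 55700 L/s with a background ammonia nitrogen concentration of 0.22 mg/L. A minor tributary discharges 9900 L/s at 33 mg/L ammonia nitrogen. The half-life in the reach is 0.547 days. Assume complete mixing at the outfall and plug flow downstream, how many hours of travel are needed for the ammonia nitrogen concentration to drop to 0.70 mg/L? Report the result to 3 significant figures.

After mixing, C = (55700·0.2200 + 9900·33.00) / 65600 = 339000/65600 = 5.167 mg/L.
Half-life 0.547 d → k = ln 2 / 0.547 = 1.267 d⁻¹.
5.167·exp(−k·t) = 0.70 → t = ln(5.167/0.70)/k = 136300 s = 37.86 h.

37.9 h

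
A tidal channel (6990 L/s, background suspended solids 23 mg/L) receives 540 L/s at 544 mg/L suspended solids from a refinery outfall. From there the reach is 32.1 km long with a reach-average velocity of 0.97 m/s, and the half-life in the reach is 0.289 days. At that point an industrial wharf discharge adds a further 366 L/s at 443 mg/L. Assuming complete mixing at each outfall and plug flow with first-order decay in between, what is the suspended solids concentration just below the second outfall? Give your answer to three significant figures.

Flow-weighted average: C = (6990·23.00 + 540.0·544.0) / 7530 = 454500/7530 = 60.36 mg/L; combined flow 7530 L/s.
Travel time t = 32.1·1000 / 0.97 = 33090 s = 9.192 h.
Half-life 0.289 d → k = ln 2 / 0.289 = 2.398 d⁻¹.
After decay, C = 60.36 × e^(−kt) = 60.36 × 0.3991 = 24.09 mg/L.
Second outfall: C = (7530·24.09 + 366.0·443.0)/7896 = 43.51 mg/L.

43.5 mg/L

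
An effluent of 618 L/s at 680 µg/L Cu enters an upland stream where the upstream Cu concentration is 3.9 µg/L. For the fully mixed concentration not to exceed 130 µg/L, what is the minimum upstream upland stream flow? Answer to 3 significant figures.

Set C_mix = 130: (Q·3.900 + 618.0·680.0) / (Q + 618.0) = 130
→ Q = 618.0·(680.0 − 130)/(130 − 3.900) = 2695 L/s.

2700 L/s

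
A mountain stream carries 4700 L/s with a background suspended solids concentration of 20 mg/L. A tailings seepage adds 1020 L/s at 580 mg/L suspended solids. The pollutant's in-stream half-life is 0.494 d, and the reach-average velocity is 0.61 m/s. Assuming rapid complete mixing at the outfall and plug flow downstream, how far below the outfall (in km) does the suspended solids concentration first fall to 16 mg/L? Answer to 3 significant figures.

Flow-weighted average: C = (4700·20.00 + 1020·580.0) / 5720 = 685600/5720 = 119.9 mg/L.
Half-life 0.494 d → k = ln 2 / 0.494 = 1.403 d⁻¹.
Set 119.9·exp(−k·t) = 16 → t = ln(119.9/16)/k = 124000 s = 34.44 h.
Distance = v·t = 0.61·124000 = 75640 m = 75.64 km.

75.6 km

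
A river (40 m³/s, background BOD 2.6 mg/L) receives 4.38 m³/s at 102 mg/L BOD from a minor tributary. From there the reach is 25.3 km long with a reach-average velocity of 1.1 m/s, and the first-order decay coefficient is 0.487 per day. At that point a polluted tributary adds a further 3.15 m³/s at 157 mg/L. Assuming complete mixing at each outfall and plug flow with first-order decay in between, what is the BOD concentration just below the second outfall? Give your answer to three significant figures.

Mixed concentration C = ΣQC/ΣQ = (40.00·2.600 + 4.380·102.0) / 44.38 = 550.8/44.38 = 12.41 mg/L; combined flow 44.38 m³/s.
Travel time t = 25.3·1000 / 1.1 = 23000 s = 6.389 h.
After decay, C = 12.41 × e^(−kt) = 12.41 × 0.8784 = 10.90 mg/L.
Second outfall: C = (44.38·10.90 + 3.150·157.0)/47.53 = 20.58 mg/L.

20.6 mg/L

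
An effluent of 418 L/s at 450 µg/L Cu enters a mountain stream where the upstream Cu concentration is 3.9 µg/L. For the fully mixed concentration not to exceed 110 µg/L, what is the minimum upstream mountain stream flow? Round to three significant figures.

1340 L/s

Set C_mix = 110: (Q·3.900 + 418.0·450.0) / (Q + 418.0) = 110
→ Q = 418.0·(450.0 − 110)/(110 − 3.900) = 1339 L/s.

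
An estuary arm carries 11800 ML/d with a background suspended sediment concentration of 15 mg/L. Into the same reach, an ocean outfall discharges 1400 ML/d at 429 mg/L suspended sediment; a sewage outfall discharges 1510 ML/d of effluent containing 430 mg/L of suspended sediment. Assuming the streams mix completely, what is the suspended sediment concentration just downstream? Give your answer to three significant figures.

After mixing, C = (11800·15.00 + 1400·429.0 + 1510·430.0) / 14710 = 1427000/14710 = 97.00 mg/L.

97.0 mg/L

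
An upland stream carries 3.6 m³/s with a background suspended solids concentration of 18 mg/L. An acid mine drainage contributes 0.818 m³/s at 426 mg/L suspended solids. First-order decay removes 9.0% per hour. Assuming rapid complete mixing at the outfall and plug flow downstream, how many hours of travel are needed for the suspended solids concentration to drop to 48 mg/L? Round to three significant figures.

Mass balance: C = (3.600·18.00 + 0.8180·426.0) / 4.418 = 413.3/4.418 = 93.54 mg/L.
9.0%/h lost → k = −ln(1 − 0.09) = 0.09431 h⁻¹.
93.54·exp(−k·t) = 48 → t = ln(93.54/48)/k = 25470 s = 7.075 h.

7.07 h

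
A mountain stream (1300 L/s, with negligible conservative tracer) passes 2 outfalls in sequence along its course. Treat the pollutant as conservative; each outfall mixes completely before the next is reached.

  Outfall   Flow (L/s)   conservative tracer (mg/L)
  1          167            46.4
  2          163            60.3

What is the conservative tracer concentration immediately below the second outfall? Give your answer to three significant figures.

Below outfall 1: Q → 1467 L/s, C = (1300·0 + 167.0·46.40)/1467 = 5.282 mg/L.
Below outfall 2: Q → 1630 L/s, C = (1467·5.282 + 163.0·60.30)/1630 = 10.78 mg/L.

10.8 mg/L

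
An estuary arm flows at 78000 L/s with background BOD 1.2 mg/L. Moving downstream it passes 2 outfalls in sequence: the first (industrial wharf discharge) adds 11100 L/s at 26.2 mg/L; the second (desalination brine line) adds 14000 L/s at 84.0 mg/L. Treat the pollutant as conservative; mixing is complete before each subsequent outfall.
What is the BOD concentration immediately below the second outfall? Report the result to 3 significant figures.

15.1 mg/L

Outfall 1: combined Q = 89100 L/s; C = (78000·1.200 + 11100·26.20)/89100 = 4.314 mg/L.
Outfall 2: combined Q = 103100 L/s; C = (89100·4.314 + 14000·84.00)/103100 = 15.14 mg/L.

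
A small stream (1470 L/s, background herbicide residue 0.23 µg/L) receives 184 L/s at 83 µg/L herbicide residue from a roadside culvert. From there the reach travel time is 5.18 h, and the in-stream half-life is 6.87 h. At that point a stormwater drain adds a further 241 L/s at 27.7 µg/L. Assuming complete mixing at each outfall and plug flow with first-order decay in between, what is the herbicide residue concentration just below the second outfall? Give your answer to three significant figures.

8.41 µg/L

Mixed concentration C = ΣQC/ΣQ = (1470·0.2300 + 184.0·83.00) / 1654 = 15610/1654 = 9.438 µg/L; combined flow 1654 L/s.
Half-life 6.87 h → k = ln 2 / 6.87 = 0.1009 h⁻¹ = 2.421 d⁻¹.
First-order decay: C = 9.438·exp(−k·t) = 9.438·0.5930 = 5.596 µg/L.
Second outfall: C = (1654·5.596 + 241.0·27.70)/1895 = 8.407 µg/L.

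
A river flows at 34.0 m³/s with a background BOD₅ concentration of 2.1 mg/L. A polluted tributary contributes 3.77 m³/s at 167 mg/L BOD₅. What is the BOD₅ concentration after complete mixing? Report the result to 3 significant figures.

Mixed concentration C = ΣQC/ΣQ = (34.00·2.100 + 3.770·167.0) / 37.77 = 701.0/37.77 = 18.56 mg/L.

18.6 mg/L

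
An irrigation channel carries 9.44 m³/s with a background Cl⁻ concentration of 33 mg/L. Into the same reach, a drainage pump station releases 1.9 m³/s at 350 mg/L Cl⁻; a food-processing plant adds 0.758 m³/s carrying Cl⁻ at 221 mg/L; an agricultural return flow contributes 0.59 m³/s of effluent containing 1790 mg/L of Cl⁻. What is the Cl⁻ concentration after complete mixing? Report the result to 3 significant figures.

Flow-weighted average: C = (9.440·33.00 + 1.900·350.0 + 0.7580·221.0 + 0.5900·1790) / 12.69 = 2200/12.69 = 173.4 mg/L.

173 mg/L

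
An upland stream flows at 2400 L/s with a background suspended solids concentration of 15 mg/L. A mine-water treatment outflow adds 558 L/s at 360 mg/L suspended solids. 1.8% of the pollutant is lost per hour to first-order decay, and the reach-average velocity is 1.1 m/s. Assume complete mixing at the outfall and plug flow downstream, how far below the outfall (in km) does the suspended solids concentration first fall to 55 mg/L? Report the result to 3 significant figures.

81.9 km

After mixing, C = (2400·15.00 + 558.0·360.0) / 2958 = 236900/2958 = 80.08 mg/L.
1.8%/h lost → k = −ln(1 − 0.018) = 0.01816 h⁻¹.
Set 80.08·exp(−k·t) = 55 → t = ln(80.08/55)/k = 74460 s = 20.68 h.
Distance = v·t = 1.1·74460 = 81910 m = 81.91 km.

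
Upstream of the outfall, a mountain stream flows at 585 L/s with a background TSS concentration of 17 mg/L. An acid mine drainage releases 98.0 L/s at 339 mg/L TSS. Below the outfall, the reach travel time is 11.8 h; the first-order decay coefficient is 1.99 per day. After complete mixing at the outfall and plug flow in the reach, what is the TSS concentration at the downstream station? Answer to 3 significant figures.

Flow-weighted average: C = (585.0·17.00 + 98.00·339.0) / 683.0 = 43170/683.0 = 63.20 mg/L.
First-order decay: C = 63.20·exp(−k·t) = 63.20·0.3759 = 23.76 mg/L.

23.8 mg/L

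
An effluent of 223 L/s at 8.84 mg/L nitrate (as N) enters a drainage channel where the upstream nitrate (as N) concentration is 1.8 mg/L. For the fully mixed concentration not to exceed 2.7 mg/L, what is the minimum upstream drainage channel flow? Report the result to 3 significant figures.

1520 L/s

Set C_mix = 2.7: (Q·1.800 + 223.0·8.840) / (Q + 223.0) = 2.7
→ Q = 223.0·(8.840 − 2.7)/(2.7 − 1.800) = 1521 L/s.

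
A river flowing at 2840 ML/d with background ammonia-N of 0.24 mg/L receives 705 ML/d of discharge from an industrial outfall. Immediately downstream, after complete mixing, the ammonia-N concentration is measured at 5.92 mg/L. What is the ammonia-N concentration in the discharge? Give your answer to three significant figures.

Mass balance: 2840·0.2400 + 705.0·Cₑ = 3545·5.920
→ Cₑ = (3545·5.920 − 2840·0.2400) / 705.0 = 28.80 mg/L.

28.8 mg/L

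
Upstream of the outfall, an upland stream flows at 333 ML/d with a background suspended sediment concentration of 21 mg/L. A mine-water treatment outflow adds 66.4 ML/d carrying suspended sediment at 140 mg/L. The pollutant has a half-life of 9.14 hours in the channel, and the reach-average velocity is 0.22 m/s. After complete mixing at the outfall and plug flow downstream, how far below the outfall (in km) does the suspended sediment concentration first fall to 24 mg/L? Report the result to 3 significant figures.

5.54 km

After mixing, C = (333.0·21.00 + 66.40·140.0) / 399.4 = 16290/399.4 = 40.78 mg/L.
Half-life 9.14 h → k = ln 2 / 9.14 = 0.07584 h⁻¹ = 1.820 d⁻¹.
Set 40.78·exp(−k·t) = 24 → t = ln(40.78/24)/k = 25170 s = 6.992 h.
Distance = v·t = 0.22·25170 = 5537 m = 5.537 km.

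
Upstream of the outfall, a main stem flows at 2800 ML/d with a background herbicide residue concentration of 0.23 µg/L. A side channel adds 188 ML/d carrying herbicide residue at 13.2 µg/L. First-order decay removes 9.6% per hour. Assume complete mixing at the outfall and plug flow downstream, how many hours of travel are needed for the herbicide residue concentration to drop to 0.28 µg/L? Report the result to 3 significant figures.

Flow-weighted average: C = (2800·0.2300 + 188.0·13.20) / 2988 = 3126/2988 = 1.046 µg/L.
9.6%/h lost → k = −ln(1 − 0.096) = 0.1009 h⁻¹.
1.046·exp(−k·t) = 0.28 → t = ln(1.046/0.28)/k = 47010 s = 13.06 h.

13.1 h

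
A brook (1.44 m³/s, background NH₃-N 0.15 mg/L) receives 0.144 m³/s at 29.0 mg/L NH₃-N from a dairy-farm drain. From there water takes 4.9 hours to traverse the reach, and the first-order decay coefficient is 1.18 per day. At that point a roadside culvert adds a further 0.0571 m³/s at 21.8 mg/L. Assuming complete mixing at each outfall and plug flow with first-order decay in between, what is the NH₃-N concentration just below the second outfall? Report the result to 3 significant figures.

Conservation of mass: C = (1.440·0.1500 + 0.1440·29.00) / 1.584 = 4.392/1.584 = 2.773 mg/L; combined flow 1.584 m³/s.
Applying C = C₀e^(−kt): 2.773 × 0.7859 = 2.179 mg/L.
At the second outfall, C = (1.584·2.179 + 0.05710·21.80) / (1.584 + 0.05710) = 2.862 mg/L.

2.86 mg/L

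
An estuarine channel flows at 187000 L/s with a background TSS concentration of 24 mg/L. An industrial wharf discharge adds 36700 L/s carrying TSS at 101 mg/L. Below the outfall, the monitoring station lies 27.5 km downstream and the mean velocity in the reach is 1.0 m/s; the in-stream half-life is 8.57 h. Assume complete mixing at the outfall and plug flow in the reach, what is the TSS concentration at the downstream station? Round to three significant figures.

19.7 mg/L

After mixing, C = (187000·24.00 + 36700·101.0) / 223700 = 8195000/223700 = 36.63 mg/L.
Travel time t = 27.5·1000 / 1.0 = 27500 s = 7.639 h.
Half-life 8.57 h → k = ln 2 / 8.57 = 0.08088 h⁻¹ = 1.941 d⁻¹.
After decay, C = 36.63 × e^(−kt) = 36.63 × 0.5391 = 19.75 mg/L.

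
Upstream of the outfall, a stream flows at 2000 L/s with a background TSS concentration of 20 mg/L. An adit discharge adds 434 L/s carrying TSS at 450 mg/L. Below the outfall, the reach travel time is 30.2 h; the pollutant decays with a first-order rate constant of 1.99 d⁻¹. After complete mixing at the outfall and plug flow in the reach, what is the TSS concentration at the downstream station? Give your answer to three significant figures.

Mixed concentration C = ΣQC/ΣQ = (2000·20.00 + 434.0·450.0) / 2434 = 235300/2434 = 96.67 mg/L.
Decay over the reach: 96.67·exp(−kt) = 96.67·0.08175 = 7.903 mg/L.

7.90 mg/L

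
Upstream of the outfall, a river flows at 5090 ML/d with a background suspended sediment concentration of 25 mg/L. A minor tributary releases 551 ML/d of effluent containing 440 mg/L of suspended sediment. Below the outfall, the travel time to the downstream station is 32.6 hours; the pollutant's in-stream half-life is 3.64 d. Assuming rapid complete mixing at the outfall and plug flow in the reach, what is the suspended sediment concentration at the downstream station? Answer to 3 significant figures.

50.6 mg/L

Mass balance: C = (5090·25.00 + 551.0·440.0) / 5641 = 369700/5641 = 65.54 mg/L.
Half-life 3.64 d → k = ln 2 / 3.64 = 0.1904 d⁻¹.
Decay over the reach: 65.54·exp(−kt) = 65.54·0.7721 = 50.60 mg/L.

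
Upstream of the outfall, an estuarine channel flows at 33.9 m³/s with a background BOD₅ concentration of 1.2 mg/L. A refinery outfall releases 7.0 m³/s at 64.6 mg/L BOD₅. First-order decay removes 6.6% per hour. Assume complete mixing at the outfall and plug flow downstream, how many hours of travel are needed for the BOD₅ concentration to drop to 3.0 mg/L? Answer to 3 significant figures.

20.4 h

Mixed concentration C = ΣQC/ΣQ = (33.90·1.200 + 7.000·64.60) / 40.90 = 492.9/40.90 = 12.05 mg/L.
6.6%/h lost → k = −ln(1 − 0.066) = 0.06828 h⁻¹.
12.05·exp(−k·t) = 3.0 → t = ln(12.05/3.0)/k = 73320 s = 20.37 h.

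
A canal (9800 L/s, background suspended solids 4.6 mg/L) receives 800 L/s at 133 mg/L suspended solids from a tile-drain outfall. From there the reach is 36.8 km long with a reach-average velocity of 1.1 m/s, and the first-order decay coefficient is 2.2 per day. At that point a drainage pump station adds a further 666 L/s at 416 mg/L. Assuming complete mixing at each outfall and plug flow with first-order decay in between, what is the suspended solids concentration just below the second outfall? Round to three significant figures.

30.3 mg/L

Mass balance: C = (9800·4.600 + 800.0·133.0) / 10600 = 151500/10600 = 14.29 mg/L; combined flow 10600 L/s.
Travel time t = 36.8·1000 / 1.1 = 33450 s = 9.293 h.
Decay over the reach: 14.29·exp(−kt) = 14.29·0.4266 = 6.097 mg/L.
Second outfall: C = (10600·6.097 + 666.0·416.0)/11270 = 30.33 mg/L.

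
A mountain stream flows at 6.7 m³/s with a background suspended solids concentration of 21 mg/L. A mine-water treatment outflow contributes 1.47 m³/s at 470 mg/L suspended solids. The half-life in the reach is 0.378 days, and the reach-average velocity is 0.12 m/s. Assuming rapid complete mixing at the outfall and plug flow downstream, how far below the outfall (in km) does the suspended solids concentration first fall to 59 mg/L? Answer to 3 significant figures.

3.08 km

Mixed concentration C = ΣQC/ΣQ = (6.700·21.00 + 1.470·470.0) / 8.170 = 831.6/8.170 = 101.8 mg/L.
Half-life 0.378 d → k = ln 2 / 0.378 = 1.834 d⁻¹.
Set 101.8·exp(−k·t) = 59 → t = ln(101.8/59)/k = 25700 s = 7.138 h.
Distance = v·t = 0.12·25700 = 3083 m = 3.083 km.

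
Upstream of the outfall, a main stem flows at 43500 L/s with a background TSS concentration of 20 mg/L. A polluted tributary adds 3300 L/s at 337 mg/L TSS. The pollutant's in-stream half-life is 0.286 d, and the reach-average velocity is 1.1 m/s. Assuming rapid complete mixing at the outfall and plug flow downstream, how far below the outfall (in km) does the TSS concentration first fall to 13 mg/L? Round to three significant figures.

46.3 km

Mass balance: C = (43500·20.00 + 3300·337.0) / 46800 = 1982000/46800 = 42.35 mg/L.
Half-life 0.286 d → k = ln 2 / 0.286 = 2.424 d⁻¹.
Set 42.35·exp(−k·t) = 13 → t = ln(42.35/13)/k = 42100 s = 11.70 h.
Distance = v·t = 1.1·42100 = 46320 m = 46.32 km.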